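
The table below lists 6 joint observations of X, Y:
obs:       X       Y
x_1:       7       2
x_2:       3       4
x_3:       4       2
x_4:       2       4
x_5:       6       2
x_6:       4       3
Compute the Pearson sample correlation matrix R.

Step 1 — column means:
  mean(X) = (7 + 3 + 4 + 2 + 6 + 4) / 6 = 26/6 = 4.3333
  mean(Y) = (2 + 4 + 2 + 4 + 2 + 3) / 6 = 17/6 = 2.8333

Step 2 — sample variances and covariances s[i,j] = (1/(n-1)) · Σ_k (x_{k,i} - mean_i) · (x_{k,j} - mean_j), with n-1 = 5:
  s[X,X] = ((2.6667)·(2.6667) + (-1.3333)·(-1.3333) + (-0.3333)·(-0.3333) + (-2.3333)·(-2.3333) + (1.6667)·(1.6667) + (-0.3333)·(-0.3333)) / 5 = 17.3333/5 = 3.4667
  s[X,Y] = ((2.6667)·(-0.8333) + (-1.3333)·(1.1667) + (-0.3333)·(-0.8333) + (-2.3333)·(1.1667) + (1.6667)·(-0.8333) + (-0.3333)·(0.1667)) / 5 = -7.6667/5 = -1.5333
  s[Y,Y] = ((-0.8333)·(-0.8333) + (1.1667)·(1.1667) + (-0.8333)·(-0.8333) + (1.1667)·(1.1667) + (-0.8333)·(-0.8333) + (0.1667)·(0.1667)) / 5 = 4.8333/5 = 0.9667
  Sample standard deviations s_i = √(s[i,i]):
  s(X) = √(3.4667) = 1.8619
  s(Y) = √(0.9667) = 0.9832

Step 3 — r_{ij} = s_{ij} / (s_i · s_j):
  r[X,X] = 1 (diagonal).
  r[X,Y] = -1.5333 / (1.8619 · 0.9832) = -1.5333 / 1.8306 = -0.8376
  r[Y,Y] = 1 (diagonal).

R is symmetric with unit diagonal. Assembling:

R = [[1, -0.8376],
 [-0.8376, 1]]


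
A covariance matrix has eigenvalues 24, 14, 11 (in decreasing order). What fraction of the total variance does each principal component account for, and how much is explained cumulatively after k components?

Step 1 — total variance = trace(Sigma) = Σ λ_i = 24 + 14 + 11 = 49.

Step 2 — fraction explained by component i = λ_i / Σ λ:
  PC1: 24/49 = 0.4898
  PC2: 14/49 = 0.2857
  PC3: 11/49 = 0.2245

Step 3 — cumulative fraction after k components = (λ_1 + ... + λ_k) / Σ λ:
  k = 1: 24/49 = 0.4898
  k = 2: (24 + 14)/49 = 38/49 = 0.7755
  k = 3: (24 + 14 + 11)/49 = 49/49 = 1

Summary (fraction, with percent):

explained: PC1 0.4898 (48.98%), PC2 0.2857 (28.57%), PC3 0.2245 (22.45%);  cumulative: 0.4898, 0.7755, 1


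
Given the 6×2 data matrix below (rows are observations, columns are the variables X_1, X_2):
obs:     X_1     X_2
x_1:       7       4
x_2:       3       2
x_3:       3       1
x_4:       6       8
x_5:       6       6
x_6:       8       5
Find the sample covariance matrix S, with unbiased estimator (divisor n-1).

Step 1 — column means:
  mean(X_1) = (7 + 3 + 3 + 6 + 6 + 8) / 6 = 33/6 = 5.5
  mean(X_2) = (4 + 2 + 1 + 8 + 6 + 5) / 6 = 26/6 = 4.3333

Step 2 — sample covariance S[i,j] = (1/(n-1)) · Σ_k (x_{k,i} - mean_i) · (x_{k,j} - mean_j), with n-1 = 5.
  S[X_1,X_1] = ((1.5)·(1.5) + (-2.5)·(-2.5) + (-2.5)·(-2.5) + (0.5)·(0.5) + (0.5)·(0.5) + (2.5)·(2.5)) / 5 = 21.5/5 = 4.3
  S[X_1,X_2] = ((1.5)·(-0.3333) + (-2.5)·(-2.3333) + (-2.5)·(-3.3333) + (0.5)·(3.6667) + (0.5)·(1.6667) + (2.5)·(0.6667)) / 5 = 18/5 = 3.6
  S[X_2,X_2] = ((-0.3333)·(-0.3333) + (-2.3333)·(-2.3333) + (-3.3333)·(-3.3333) + (3.6667)·(3.6667) + (1.6667)·(1.6667) + (0.6667)·(0.6667)) / 5 = 33.3333/5 = 6.6667

S is symmetric (S[j,i] = S[i,j]). Assembling:

S = [[4.3, 3.6],
 [3.6, 6.6667]]


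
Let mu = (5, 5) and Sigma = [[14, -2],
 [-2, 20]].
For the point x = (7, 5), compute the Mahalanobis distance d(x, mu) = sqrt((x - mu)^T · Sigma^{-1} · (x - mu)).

Step 1 — centre the observation: (x - mu) = (2, 0).

Step 2 — invert Sigma. det(Sigma) = 14·20 - (-2)² = 276.
  Sigma^{-1} = (1/det) · [[d, -b], [-b, a]] = [[0.0725, 0.0072],
 [0.0072, 0.0507]].

Step 3 — form the quadratic (x - mu)^T · Sigma^{-1} · (x - mu):
  Sigma^{-1} · (x - mu) = (0.1449, 0.0145).
  (x - mu)^T · [Sigma^{-1} · (x - mu)] = (2)·(0.1449) + (0)·(0.0145) = 0.2899.

Step 4 — take square root: d = √(0.2899) ≈ 0.5384.

d(x, mu) = √(0.2899) ≈ 0.5384


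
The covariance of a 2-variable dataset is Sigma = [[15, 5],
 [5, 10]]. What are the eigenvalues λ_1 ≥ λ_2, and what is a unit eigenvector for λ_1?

Step 1 — characteristic polynomial of 2×2 Sigma:
  det(Sigma - λI) = λ² - trace · λ + det = 0.
  trace = 15 + 10 = 25, det = 15·10 - (5)² = 125.
Step 2 — discriminant:
  Δ = trace² - 4·det = 625 - 500 = 125.
Step 3 — eigenvalues:
  λ = (trace ± √Δ)/2 = (25 ± 11.1803)/2,
  λ_1 = 18.0902,  λ_2 = 6.9098.

Step 4 — unit eigenvector for λ_1: solve (Sigma - λ_1 I)v = 0. First row:
  (15 - 18.0902)·v_x + (5)·v_y = 0, i.e. (-3.0902)·v_x + (5)·v_y = 0,
  so v ∝ (b, λ_1 - a) = (5, 3.0902) = u.
  ||u|| = √((5)² + (3.0902)²) = √(34.5492) ≈ 5.8779,
  v_1 = u/||u|| ≈ (0.8507, 0.5257) (||v_1|| = 1).

λ_1 = 18.0902,  λ_2 = 6.9098;  v_1 ≈ (0.8507, 0.5257)


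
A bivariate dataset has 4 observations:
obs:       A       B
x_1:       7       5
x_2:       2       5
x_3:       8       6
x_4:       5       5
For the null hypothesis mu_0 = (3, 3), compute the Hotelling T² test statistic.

Step 1 — sample mean vector:
  mean(A) = (7 + 2 + 8 + 5) / 4 = 22/4 = 5.5
  mean(B) = (5 + 5 + 6 + 5) / 4 = 21/4 = 5.25
  x̄ = (5.5, 5.25),  deviation x̄ - mu_0 = (5.5, 5.25) - (3, 3) = (2.5, 2.25).

Step 2 — sample covariance matrix, S[i,j] = (1/(n-1)) · Σ_k (x_{k,i} - mean_i) · (x_{k,j} - mean_j), divisor n-1 = 3:
  S[A,A] = ((1.5)·(1.5) + (-3.5)·(-3.5) + (2.5)·(2.5) + (-0.5)·(-0.5)) / 3 = 21/3 = 7
  S[A,B] = ((1.5)·(-0.25) + (-3.5)·(-0.25) + (2.5)·(0.75) + (-0.5)·(-0.25)) / 3 = 2.5/3 = 0.8333
  S[B,B] = ((-0.25)·(-0.25) + (-0.25)·(-0.25) + (0.75)·(0.75) + (-0.25)·(-0.25)) / 3 = 0.75/3 = 0.25
  S = [[7, 0.8333],
 [0.8333, 0.25]].

Step 3 — invert S. det(S) = 7·0.25 - (0.8333)² = 1.0556.
  S^{-1} = (1/det) · [[d, -b], [-b, a]] = [[0.2368, -0.7895],
 [-0.7895, 6.6316]].

Step 4 — quadratic form (x̄ - mu_0)^T · S^{-1} · (x̄ - mu_0):
  S^{-1} · (x̄ - mu_0) = (-1.1842, 12.9474),
  (x̄ - mu_0)^T · [...] = (2.5)·(-1.1842) + (2.25)·(12.9474) = 26.1711.

Step 5 — scale by n: T² = 4 · 26.1711 = 104.6842.

T² ≈ 104.6842


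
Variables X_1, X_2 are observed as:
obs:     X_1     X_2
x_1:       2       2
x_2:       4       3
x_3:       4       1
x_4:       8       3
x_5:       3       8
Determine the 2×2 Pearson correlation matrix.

Step 1 — column means:
  mean(X_1) = (2 + 4 + 4 + 8 + 3) / 5 = 21/5 = 4.2
  mean(X_2) = (2 + 3 + 1 + 3 + 8) / 5 = 17/5 = 3.4

Step 2 — sample variances and covariances s[i,j] = (1/(n-1)) · Σ_k (x_{k,i} - mean_i) · (x_{k,j} - mean_j), with n-1 = 4:
  s[X_1,X_1] = ((-2.2)·(-2.2) + (-0.2)·(-0.2) + (-0.2)·(-0.2) + (3.8)·(3.8) + (-1.2)·(-1.2)) / 4 = 20.8/4 = 5.2
  s[X_1,X_2] = ((-2.2)·(-1.4) + (-0.2)·(-0.4) + (-0.2)·(-2.4) + (3.8)·(-0.4) + (-1.2)·(4.6)) / 4 = -3.4/4 = -0.85
  s[X_2,X_2] = ((-1.4)·(-1.4) + (-0.4)·(-0.4) + (-2.4)·(-2.4) + (-0.4)·(-0.4) + (4.6)·(4.6)) / 4 = 29.2/4 = 7.3
  Sample standard deviations s_i = √(s[i,i]):
  s(X_1) = √(5.2) = 2.2804
  s(X_2) = √(7.3) = 2.7019

Step 3 — r_{ij} = s_{ij} / (s_i · s_j):
  r[X_1,X_1] = 1 (diagonal).
  r[X_1,X_2] = -0.85 / (2.2804 · 2.7019) = -0.85 / 6.1612 = -0.138
  r[X_2,X_2] = 1 (diagonal).

R is symmetric with unit diagonal. Assembling:

R = [[1, -0.138],
 [-0.138, 1]]


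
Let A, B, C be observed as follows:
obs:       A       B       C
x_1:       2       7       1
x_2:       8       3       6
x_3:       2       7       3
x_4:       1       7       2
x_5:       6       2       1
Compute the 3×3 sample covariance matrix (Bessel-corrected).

Step 1 — column means:
  mean(A) = (2 + 8 + 2 + 1 + 6) / 5 = 19/5 = 3.8
  mean(B) = (7 + 3 + 7 + 7 + 2) / 5 = 26/5 = 5.2
  mean(C) = (1 + 6 + 3 + 2 + 1) / 5 = 13/5 = 2.6

Step 2 — sample covariance S[i,j] = (1/(n-1)) · Σ_k (x_{k,i} - mean_i) · (x_{k,j} - mean_j), with n-1 = 4.
  S[A,A] = ((-1.8)·(-1.8) + (4.2)·(4.2) + (-1.8)·(-1.8) + (-2.8)·(-2.8) + (2.2)·(2.2)) / 4 = 36.8/4 = 9.2
  S[A,B] = ((-1.8)·(1.8) + (4.2)·(-2.2) + (-1.8)·(1.8) + (-2.8)·(1.8) + (2.2)·(-3.2)) / 4 = -27.8/4 = -6.95
  S[A,C] = ((-1.8)·(-1.6) + (4.2)·(3.4) + (-1.8)·(0.4) + (-2.8)·(-0.6) + (2.2)·(-1.6)) / 4 = 14.6/4 = 3.65
  S[B,B] = ((1.8)·(1.8) + (-2.2)·(-2.2) + (1.8)·(1.8) + (1.8)·(1.8) + (-3.2)·(-3.2)) / 4 = 24.8/4 = 6.2
  S[B,C] = ((1.8)·(-1.6) + (-2.2)·(3.4) + (1.8)·(0.4) + (1.8)·(-0.6) + (-3.2)·(-1.6)) / 4 = -5.6/4 = -1.4
  S[C,C] = ((-1.6)·(-1.6) + (3.4)·(3.4) + (0.4)·(0.4) + (-0.6)·(-0.6) + (-1.6)·(-1.6)) / 4 = 17.2/4 = 4.3

S is symmetric (S[j,i] = S[i,j]). Assembling:

S = [[9.2, -6.95, 3.65],
 [-6.95, 6.2, -1.4],
 [3.65, -1.4, 4.3]]


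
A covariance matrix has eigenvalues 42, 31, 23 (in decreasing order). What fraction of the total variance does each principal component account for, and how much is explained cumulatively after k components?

Step 1 — total variance = trace(Sigma) = Σ λ_i = 42 + 31 + 23 = 96.

Step 2 — fraction explained by component i = λ_i / Σ λ:
  PC1: 42/96 = 0.4375
  PC2: 31/96 = 0.3229
  PC3: 23/96 = 0.2396

Step 3 — cumulative fraction after k components = (λ_1 + ... + λ_k) / Σ λ:
  k = 1: 42/96 = 0.4375
  k = 2: (42 + 31)/96 = 73/96 = 0.7604
  k = 3: (42 + 31 + 23)/96 = 96/96 = 1

Summary (fraction, with percent):

explained: PC1 0.4375 (43.75%), PC2 0.3229 (32.29%), PC3 0.2396 (23.96%);  cumulative: 0.4375, 0.7604, 1


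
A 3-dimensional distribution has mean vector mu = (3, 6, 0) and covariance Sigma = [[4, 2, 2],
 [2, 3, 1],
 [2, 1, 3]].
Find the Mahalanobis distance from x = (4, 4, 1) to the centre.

Step 1 — centre the observation: (x - mu) = (1, -2, 1).

Step 2 — invert Sigma (cofactor / det for 3×3, or solve directly):
  Sigma^{-1} = [[0.5, -0.25, -0.25],
 [-0.25, 0.5, 0],
 [-0.25, 0, 0.5]].

Step 3 — form the quadratic (x - mu)^T · Sigma^{-1} · (x - mu):
  Sigma^{-1} · (x - mu) = (0.75, -1.25, 0.25).
  (x - mu)^T · [Sigma^{-1} · (x - mu)] = (1)·(0.75) + (-2)·(-1.25) + (1)·(0.25) = 3.5.

Step 4 — take square root: d = √(3.5) ≈ 1.8708.

d(x, mu) = √(3.5) ≈ 1.8708


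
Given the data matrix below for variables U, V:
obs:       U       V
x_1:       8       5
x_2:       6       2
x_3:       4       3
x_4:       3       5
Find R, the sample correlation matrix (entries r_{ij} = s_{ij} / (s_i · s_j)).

Step 1 — column means:
  mean(U) = (8 + 6 + 4 + 3) / 4 = 21/4 = 5.25
  mean(V) = (5 + 2 + 3 + 5) / 4 = 15/4 = 3.75

Step 2 — sample variances and covariances s[i,j] = (1/(n-1)) · Σ_k (x_{k,i} - mean_i) · (x_{k,j} - mean_j), with n-1 = 3:
  s[U,U] = ((2.75)·(2.75) + (0.75)·(0.75) + (-1.25)·(-1.25) + (-2.25)·(-2.25)) / 3 = 14.75/3 = 4.9167
  s[U,V] = ((2.75)·(1.25) + (0.75)·(-1.75) + (-1.25)·(-0.75) + (-2.25)·(1.25)) / 3 = 0.25/3 = 0.0833
  s[V,V] = ((1.25)·(1.25) + (-1.75)·(-1.75) + (-0.75)·(-0.75) + (1.25)·(1.25)) / 3 = 6.75/3 = 2.25
  Sample standard deviations s_i = √(s[i,i]):
  s(U) = √(4.9167) = 2.2174
  s(V) = √(2.25) = 1.5

Step 3 — r_{ij} = s_{ij} / (s_i · s_j):
  r[U,U] = 1 (diagonal).
  r[U,V] = 0.0833 / (2.2174 · 1.5) = 0.0833 / 3.326 = 0.0251
  r[V,V] = 1 (diagonal).

R is symmetric with unit diagonal. Assembling:

R = [[1, 0.0251],
 [0.0251, 1]]


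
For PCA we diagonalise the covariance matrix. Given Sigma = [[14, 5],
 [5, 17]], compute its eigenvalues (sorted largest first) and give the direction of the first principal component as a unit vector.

Step 1 — characteristic polynomial of 2×2 Sigma:
  det(Sigma - λI) = λ² - trace · λ + det = 0.
  trace = 14 + 17 = 31, det = 14·17 - (5)² = 213.
Step 2 — discriminant:
  Δ = trace² - 4·det = 961 - 852 = 109.
Step 3 — eigenvalues:
  λ = (trace ± √Δ)/2 = (31 ± 10.4403)/2,
  λ_1 = 20.7202,  λ_2 = 10.2798.

Step 4 — unit eigenvector for λ_1: solve (Sigma - λ_1 I)v = 0. First row:
  (14 - 20.7202)·v_x + (5)·v_y = 0, i.e. (-6.7202)·v_x + (5)·v_y = 0,
  so v ∝ (b, λ_1 - a) = (5, 6.7202) = u.
  ||u|| = √((5)² + (6.7202)²) = √(70.1605) ≈ 8.3762,
  v_1 = u/||u|| ≈ (0.5969, 0.8023) (||v_1|| = 1).

λ_1 = 20.7202,  λ_2 = 10.2798;  v_1 ≈ (0.5969, 0.8023)


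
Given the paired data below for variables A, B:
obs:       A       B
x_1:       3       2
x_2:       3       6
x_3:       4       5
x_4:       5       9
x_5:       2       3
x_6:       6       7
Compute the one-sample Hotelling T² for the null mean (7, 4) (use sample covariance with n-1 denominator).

Step 1 — sample mean vector:
  mean(A) = (3 + 3 + 4 + 5 + 2 + 6) / 6 = 23/6 = 3.8333
  mean(B) = (2 + 6 + 5 + 9 + 3 + 7) / 6 = 32/6 = 5.3333
  x̄ = (3.8333, 5.3333),  deviation x̄ - mu_0 = (3.8333, 5.3333) - (7, 4) = (-3.1667, 1.3333).

Step 2 — sample covariance matrix, S[i,j] = (1/(n-1)) · Σ_k (x_{k,i} - mean_i) · (x_{k,j} - mean_j), divisor n-1 = 5:
  S[A,A] = ((-0.8333)·(-0.8333) + (-0.8333)·(-0.8333) + (0.1667)·(0.1667) + (1.1667)·(1.1667) + (-1.8333)·(-1.8333) + (2.1667)·(2.1667)) / 5 = 10.8333/5 = 2.1667
  S[A,B] = ((-0.8333)·(-3.3333) + (-0.8333)·(0.6667) + (0.1667)·(-0.3333) + (1.1667)·(3.6667) + (-1.8333)·(-2.3333) + (2.1667)·(1.6667)) / 5 = 14.3333/5 = 2.8667
  S[B,B] = ((-3.3333)·(-3.3333) + (0.6667)·(0.6667) + (-0.3333)·(-0.3333) + (3.6667)·(3.6667) + (-2.3333)·(-2.3333) + (1.6667)·(1.6667)) / 5 = 33.3333/5 = 6.6667
  S = [[2.1667, 2.8667],
 [2.8667, 6.6667]].

Step 3 — invert S. det(S) = 2.1667·6.6667 - (2.8667)² = 6.2267.
  S^{-1} = (1/det) · [[d, -b], [-b, a]] = [[1.0707, -0.4604],
 [-0.4604, 0.348]].

Step 4 — quadratic form (x̄ - mu_0)^T · S^{-1} · (x̄ - mu_0):
  S^{-1} · (x̄ - mu_0) = (-4.0043, 1.9218),
  (x̄ - mu_0)^T · [...] = (-3.1667)·(-4.0043) + (1.3333)·(1.9218) = 15.2427.

Step 5 — scale by n: T² = 6 · 15.2427 = 91.4561.

T² ≈ 91.4561


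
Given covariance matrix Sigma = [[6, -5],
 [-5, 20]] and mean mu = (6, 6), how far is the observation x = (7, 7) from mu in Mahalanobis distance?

Step 1 — centre the observation: (x - mu) = (1, 1).

Step 2 — invert Sigma. det(Sigma) = 6·20 - (-5)² = 95.
  Sigma^{-1} = (1/det) · [[d, -b], [-b, a]] = [[0.2105, 0.0526],
 [0.0526, 0.0632]].

Step 3 — form the quadratic (x - mu)^T · Sigma^{-1} · (x - mu):
  Sigma^{-1} · (x - mu) = (0.2632, 0.1158).
  (x - mu)^T · [Sigma^{-1} · (x - mu)] = (1)·(0.2632) + (1)·(0.1158) = 0.3789.

Step 4 — take square root: d = √(0.3789) ≈ 0.6156.

d(x, mu) = √(0.3789) ≈ 0.6156


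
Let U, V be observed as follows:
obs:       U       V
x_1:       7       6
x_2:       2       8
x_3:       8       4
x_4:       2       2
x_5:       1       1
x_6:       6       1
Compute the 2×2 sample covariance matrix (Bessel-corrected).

Step 1 — column means:
  mean(U) = (7 + 2 + 8 + 2 + 1 + 6) / 6 = 26/6 = 4.3333
  mean(V) = (6 + 8 + 4 + 2 + 1 + 1) / 6 = 22/6 = 3.6667

Step 2 — sample covariance S[i,j] = (1/(n-1)) · Σ_k (x_{k,i} - mean_i) · (x_{k,j} - mean_j), with n-1 = 5.
  S[U,U] = ((2.6667)·(2.6667) + (-2.3333)·(-2.3333) + (3.6667)·(3.6667) + (-2.3333)·(-2.3333) + (-3.3333)·(-3.3333) + (1.6667)·(1.6667)) / 5 = 45.3333/5 = 9.0667
  S[U,V] = ((2.6667)·(2.3333) + (-2.3333)·(4.3333) + (3.6667)·(0.3333) + (-2.3333)·(-1.6667) + (-3.3333)·(-2.6667) + (1.6667)·(-2.6667)) / 5 = 5.6667/5 = 1.1333
  S[V,V] = ((2.3333)·(2.3333) + (4.3333)·(4.3333) + (0.3333)·(0.3333) + (-1.6667)·(-1.6667) + (-2.6667)·(-2.6667) + (-2.6667)·(-2.6667)) / 5 = 41.3333/5 = 8.2667

S is symmetric (S[j,i] = S[i,j]). Assembling:

S = [[9.0667, 1.1333],
 [1.1333, 8.2667]]


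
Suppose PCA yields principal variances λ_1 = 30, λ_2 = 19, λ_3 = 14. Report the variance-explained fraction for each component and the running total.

Step 1 — total variance = trace(Sigma) = Σ λ_i = 30 + 19 + 14 = 63.

Step 2 — fraction explained by component i = λ_i / Σ λ:
  PC1: 30/63 = 0.4762
  PC2: 19/63 = 0.3016
  PC3: 14/63 = 0.2222

Step 3 — cumulative fraction after k components = (λ_1 + ... + λ_k) / Σ λ:
  k = 1: 30/63 = 0.4762
  k = 2: (30 + 19)/63 = 49/63 = 0.7778
  k = 3: (30 + 19 + 14)/63 = 63/63 = 1

Summary (fraction, with percent):

explained: PC1 0.4762 (47.62%), PC2 0.3016 (30.16%), PC3 0.2222 (22.22%);  cumulative: 0.4762, 0.7778, 1


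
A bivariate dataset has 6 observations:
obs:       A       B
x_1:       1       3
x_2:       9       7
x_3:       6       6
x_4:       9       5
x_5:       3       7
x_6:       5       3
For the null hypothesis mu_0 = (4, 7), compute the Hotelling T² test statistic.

Step 1 — sample mean vector:
  mean(A) = (1 + 9 + 6 + 9 + 3 + 5) / 6 = 33/6 = 5.5
  mean(B) = (3 + 7 + 6 + 5 + 7 + 3) / 6 = 31/6 = 5.1667
  x̄ = (5.5, 5.1667),  deviation x̄ - mu_0 = (5.5, 5.1667) - (4, 7) = (1.5, -1.8333).

Step 2 — sample covariance matrix, S[i,j] = (1/(n-1)) · Σ_k (x_{k,i} - mean_i) · (x_{k,j} - mean_j), divisor n-1 = 5:
  S[A,A] = ((-4.5)·(-4.5) + (3.5)·(3.5) + (0.5)·(0.5) + (3.5)·(3.5) + (-2.5)·(-2.5) + (-0.5)·(-0.5)) / 5 = 51.5/5 = 10.3
  S[A,B] = ((-4.5)·(-2.1667) + (3.5)·(1.8333) + (0.5)·(0.8333) + (3.5)·(-0.1667) + (-2.5)·(1.8333) + (-0.5)·(-2.1667)) / 5 = 12.5/5 = 2.5
  S[B,B] = ((-2.1667)·(-2.1667) + (1.8333)·(1.8333) + (0.8333)·(0.8333) + (-0.1667)·(-0.1667) + (1.8333)·(1.8333) + (-2.1667)·(-2.1667)) / 5 = 16.8333/5 = 3.3667
  S = [[10.3, 2.5],
 [2.5, 3.3667]].

Step 3 — invert S. det(S) = 10.3·3.3667 - (2.5)² = 28.4267.
  S^{-1} = (1/det) · [[d, -b], [-b, a]] = [[0.1184, -0.0879],
 [-0.0879, 0.3623]].

Step 4 — quadratic form (x̄ - mu_0)^T · S^{-1} · (x̄ - mu_0):
  S^{-1} · (x̄ - mu_0) = (0.3389, -0.7962),
  (x̄ - mu_0)^T · [...] = (1.5)·(0.3389) + (-1.8333)·(-0.7962) = 1.968.

Step 5 — scale by n: T² = 6 · 1.968 = 11.8082.

T² ≈ 11.8082


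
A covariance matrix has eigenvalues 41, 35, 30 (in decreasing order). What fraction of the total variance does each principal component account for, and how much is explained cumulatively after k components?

Step 1 — total variance = trace(Sigma) = Σ λ_i = 41 + 35 + 30 = 106.

Step 2 — fraction explained by component i = λ_i / Σ λ:
  PC1: 41/106 = 0.3868
  PC2: 35/106 = 0.3302
  PC3: 30/106 = 0.283

Step 3 — cumulative fraction after k components = (λ_1 + ... + λ_k) / Σ λ:
  k = 1: 41/106 = 0.3868
  k = 2: (41 + 35)/106 = 76/106 = 0.717
  k = 3: (41 + 35 + 30)/106 = 106/106 = 1

Summary (fraction, with percent):

explained: PC1 0.3868 (38.68%), PC2 0.3302 (33.02%), PC3 0.283 (28.3%);  cumulative: 0.3868, 0.717, 1


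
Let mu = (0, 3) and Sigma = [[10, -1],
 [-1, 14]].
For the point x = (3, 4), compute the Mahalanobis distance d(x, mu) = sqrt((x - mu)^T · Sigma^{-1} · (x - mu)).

Step 1 — centre the observation: (x - mu) = (3, 1).

Step 2 — invert Sigma. det(Sigma) = 10·14 - (-1)² = 139.
  Sigma^{-1} = (1/det) · [[d, -b], [-b, a]] = [[0.1007, 0.0072],
 [0.0072, 0.0719]].

Step 3 — form the quadratic (x - mu)^T · Sigma^{-1} · (x - mu):
  Sigma^{-1} · (x - mu) = (0.3094, 0.0935).
  (x - mu)^T · [Sigma^{-1} · (x - mu)] = (3)·(0.3094) + (1)·(0.0935) = 1.0216.

Step 4 — take square root: d = √(1.0216) ≈ 1.0107.

d(x, mu) = √(1.0216) ≈ 1.0107


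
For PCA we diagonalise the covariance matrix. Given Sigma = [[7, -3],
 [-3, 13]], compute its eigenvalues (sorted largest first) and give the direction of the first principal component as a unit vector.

Step 1 — characteristic polynomial of 2×2 Sigma:
  det(Sigma - λI) = λ² - trace · λ + det = 0.
  trace = 7 + 13 = 20, det = 7·13 - (-3)² = 82.
Step 2 — discriminant:
  Δ = trace² - 4·det = 400 - 328 = 72.
Step 3 — eigenvalues:
  λ = (trace ± √Δ)/2 = (20 ± 8.4853)/2,
  λ_1 = 14.2426,  λ_2 = 5.7574.

Step 4 — unit eigenvector for λ_1: solve (Sigma - λ_1 I)v = 0. First row:
  (7 - 14.2426)·v_x + (-3)·v_y = 0, i.e. (-7.2426)·v_x + (-3)·v_y = 0,
  so v ∝ (b, λ_1 - a) = (-3, 7.2426); multiply by -1 so the first entry is positive: u = (3, -7.2426).
  ||u|| = √((3)² + (-7.2426)²) = √(61.4558) ≈ 7.8394,
  v_1 = u/||u|| ≈ (0.3827, -0.9239) (||v_1|| = 1).

λ_1 = 14.2426,  λ_2 = 5.7574;  v_1 ≈ (0.3827, -0.9239)


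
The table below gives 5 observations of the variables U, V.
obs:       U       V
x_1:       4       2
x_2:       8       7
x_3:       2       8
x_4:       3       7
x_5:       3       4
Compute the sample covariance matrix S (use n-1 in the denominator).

Step 1 — column means:
  mean(U) = (4 + 8 + 2 + 3 + 3) / 5 = 20/5 = 4
  mean(V) = (2 + 7 + 8 + 7 + 4) / 5 = 28/5 = 5.6

Step 2 — sample covariance S[i,j] = (1/(n-1)) · Σ_k (x_{k,i} - mean_i) · (x_{k,j} - mean_j), with n-1 = 4.
  S[U,U] = ((0)·(0) + (4)·(4) + (-2)·(-2) + (-1)·(-1) + (-1)·(-1)) / 4 = 22/4 = 5.5
  S[U,V] = ((0)·(-3.6) + (4)·(1.4) + (-2)·(2.4) + (-1)·(1.4) + (-1)·(-1.6)) / 4 = 1/4 = 0.25
  S[V,V] = ((-3.6)·(-3.6) + (1.4)·(1.4) + (2.4)·(2.4) + (1.4)·(1.4) + (-1.6)·(-1.6)) / 4 = 25.2/4 = 6.3

S is symmetric (S[j,i] = S[i,j]). Assembling:

S = [[5.5, 0.25],
 [0.25, 6.3]]


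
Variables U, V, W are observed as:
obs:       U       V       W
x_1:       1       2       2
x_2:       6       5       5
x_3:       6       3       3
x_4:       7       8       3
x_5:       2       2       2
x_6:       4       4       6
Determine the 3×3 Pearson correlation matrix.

Step 1 — column means:
  mean(U) = (1 + 6 + 6 + 7 + 2 + 4) / 6 = 26/6 = 4.3333
  mean(V) = (2 + 5 + 3 + 8 + 2 + 4) / 6 = 24/6 = 4
  mean(W) = (2 + 5 + 3 + 3 + 2 + 6) / 6 = 21/6 = 3.5

Step 2 — sample variances and covariances s[i,j] = (1/(n-1)) · Σ_k (x_{k,i} - mean_i) · (x_{k,j} - mean_j), with n-1 = 5:
  s[U,U] = ((-3.3333)·(-3.3333) + (1.6667)·(1.6667) + (1.6667)·(1.6667) + (2.6667)·(2.6667) + (-2.3333)·(-2.3333) + (-0.3333)·(-0.3333)) / 5 = 29.3333/5 = 5.8667
  s[U,V] = ((-3.3333)·(-2) + (1.6667)·(1) + (1.6667)·(-1) + (2.6667)·(4) + (-2.3333)·(-2) + (-0.3333)·(0)) / 5 = 22/5 = 4.4
  s[U,W] = ((-3.3333)·(-1.5) + (1.6667)·(1.5) + (1.6667)·(-0.5) + (2.6667)·(-0.5) + (-2.3333)·(-1.5) + (-0.3333)·(2.5)) / 5 = 8/5 = 1.6
  s[V,V] = ((-2)·(-2) + (1)·(1) + (-1)·(-1) + (4)·(4) + (-2)·(-2) + (0)·(0)) / 5 = 26/5 = 5.2
  s[V,W] = ((-2)·(-1.5) + (1)·(1.5) + (-1)·(-0.5) + (4)·(-0.5) + (-2)·(-1.5) + (0)·(2.5)) / 5 = 6/5 = 1.2
  s[W,W] = ((-1.5)·(-1.5) + (1.5)·(1.5) + (-0.5)·(-0.5) + (-0.5)·(-0.5) + (-1.5)·(-1.5) + (2.5)·(2.5)) / 5 = 13.5/5 = 2.7
  Sample standard deviations s_i = √(s[i,i]):
  s(U) = √(5.8667) = 2.4221
  s(V) = √(5.2) = 2.2804
  s(W) = √(2.7) = 1.6432

Step 3 — r_{ij} = s_{ij} / (s_i · s_j):
  r[U,U] = 1 (diagonal).
  r[U,V] = 4.4 / (2.4221 · 2.2804) = 4.4 / 5.5233 = 0.7966
  r[U,W] = 1.6 / (2.4221 · 1.6432) = 1.6 / 3.9799 = 0.402
  r[V,V] = 1 (diagonal).
  r[V,W] = 1.2 / (2.2804 · 1.6432) = 1.2 / 3.747 = 0.3203
  r[W,W] = 1 (diagonal).

R is symmetric with unit diagonal. Assembling:

R = [[1, 0.7966, 0.402],
 [0.7966, 1, 0.3203],
 [0.402, 0.3203, 1]]


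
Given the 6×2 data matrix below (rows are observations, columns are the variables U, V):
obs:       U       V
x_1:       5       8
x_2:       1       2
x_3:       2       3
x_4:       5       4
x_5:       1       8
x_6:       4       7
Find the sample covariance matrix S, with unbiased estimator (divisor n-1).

Step 1 — column means:
  mean(U) = (5 + 1 + 2 + 5 + 1 + 4) / 6 = 18/6 = 3
  mean(V) = (8 + 2 + 3 + 4 + 8 + 7) / 6 = 32/6 = 5.3333

Step 2 — sample covariance S[i,j] = (1/(n-1)) · Σ_k (x_{k,i} - mean_i) · (x_{k,j} - mean_j), with n-1 = 5.
  S[U,U] = ((2)·(2) + (-2)·(-2) + (-1)·(-1) + (2)·(2) + (-2)·(-2) + (1)·(1)) / 5 = 18/5 = 3.6
  S[U,V] = ((2)·(2.6667) + (-2)·(-3.3333) + (-1)·(-2.3333) + (2)·(-1.3333) + (-2)·(2.6667) + (1)·(1.6667)) / 5 = 8/5 = 1.6
  S[V,V] = ((2.6667)·(2.6667) + (-3.3333)·(-3.3333) + (-2.3333)·(-2.3333) + (-1.3333)·(-1.3333) + (2.6667)·(2.6667) + (1.6667)·(1.6667)) / 5 = 35.3333/5 = 7.0667

S is symmetric (S[j,i] = S[i,j]). Assembling:

S = [[3.6, 1.6],
 [1.6, 7.0667]]


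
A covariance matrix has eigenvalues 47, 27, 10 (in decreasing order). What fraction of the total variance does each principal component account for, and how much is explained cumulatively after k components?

Step 1 — total variance = trace(Sigma) = Σ λ_i = 47 + 27 + 10 = 84.

Step 2 — fraction explained by component i = λ_i / Σ λ:
  PC1: 47/84 = 0.5595
  PC2: 27/84 = 0.3214
  PC3: 10/84 = 0.119

Step 3 — cumulative fraction after k components = (λ_1 + ... + λ_k) / Σ λ:
  k = 1: 47/84 = 0.5595
  k = 2: (47 + 27)/84 = 74/84 = 0.881
  k = 3: (47 + 27 + 10)/84 = 84/84 = 1

Summary (fraction, with percent):

explained: PC1 0.5595 (55.95%), PC2 0.3214 (32.14%), PC3 0.119 (11.9%);  cumulative: 0.5595, 0.881, 1


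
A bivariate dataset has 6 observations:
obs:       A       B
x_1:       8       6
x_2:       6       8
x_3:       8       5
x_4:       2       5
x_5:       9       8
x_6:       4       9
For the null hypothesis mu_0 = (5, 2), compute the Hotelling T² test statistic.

Step 1 — sample mean vector:
  mean(A) = (8 + 6 + 8 + 2 + 9 + 4) / 6 = 37/6 = 6.1667
  mean(B) = (6 + 8 + 5 + 5 + 8 + 9) / 6 = 41/6 = 6.8333
  x̄ = (6.1667, 6.8333),  deviation x̄ - mu_0 = (6.1667, 6.8333) - (5, 2) = (1.1667, 4.8333).

Step 2 — sample covariance matrix, S[i,j] = (1/(n-1)) · Σ_k (x_{k,i} - mean_i) · (x_{k,j} - mean_j), divisor n-1 = 5:
  S[A,A] = ((1.8333)·(1.8333) + (-0.1667)·(-0.1667) + (1.8333)·(1.8333) + (-4.1667)·(-4.1667) + (2.8333)·(2.8333) + (-2.1667)·(-2.1667)) / 5 = 36.8333/5 = 7.3667
  S[A,B] = ((1.8333)·(-0.8333) + (-0.1667)·(1.1667) + (1.8333)·(-1.8333) + (-4.1667)·(-1.8333) + (2.8333)·(1.1667) + (-2.1667)·(2.1667)) / 5 = 1.1667/5 = 0.2333
  S[B,B] = ((-0.8333)·(-0.8333) + (1.1667)·(1.1667) + (-1.8333)·(-1.8333) + (-1.8333)·(-1.8333) + (1.1667)·(1.1667) + (2.1667)·(2.1667)) / 5 = 14.8333/5 = 2.9667
  S = [[7.3667, 0.2333],
 [0.2333, 2.9667]].

Step 3 — invert S. det(S) = 7.3667·2.9667 - (0.2333)² = 21.8.
  S^{-1} = (1/det) · [[d, -b], [-b, a]] = [[0.1361, -0.0107],
 [-0.0107, 0.3379]].

Step 4 — quadratic form (x̄ - mu_0)^T · S^{-1} · (x̄ - mu_0):
  S^{-1} · (x̄ - mu_0) = (0.107, 1.6208),
  (x̄ - mu_0)^T · [...] = (1.1667)·(0.107) + (4.8333)·(1.6208) = 7.9587.

Step 5 — scale by n: T² = 6 · 7.9587 = 47.7523.

T² ≈ 47.7523


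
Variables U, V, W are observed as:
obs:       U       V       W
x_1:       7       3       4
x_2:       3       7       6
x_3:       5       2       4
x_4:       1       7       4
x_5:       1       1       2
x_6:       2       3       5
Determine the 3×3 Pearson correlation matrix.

Step 1 — column means:
  mean(U) = (7 + 3 + 5 + 1 + 1 + 2) / 6 = 19/6 = 3.1667
  mean(V) = (3 + 7 + 2 + 7 + 1 + 3) / 6 = 23/6 = 3.8333
  mean(W) = (4 + 6 + 4 + 4 + 2 + 5) / 6 = 25/6 = 4.1667

Step 2 — sample variances and covariances s[i,j] = (1/(n-1)) · Σ_k (x_{k,i} - mean_i) · (x_{k,j} - mean_j), with n-1 = 5:
  s[U,U] = ((3.8333)·(3.8333) + (-0.1667)·(-0.1667) + (1.8333)·(1.8333) + (-2.1667)·(-2.1667) + (-2.1667)·(-2.1667) + (-1.1667)·(-1.1667)) / 5 = 28.8333/5 = 5.7667
  s[U,V] = ((3.8333)·(-0.8333) + (-0.1667)·(3.1667) + (1.8333)·(-1.8333) + (-2.1667)·(3.1667) + (-2.1667)·(-2.8333) + (-1.1667)·(-0.8333)) / 5 = -6.8333/5 = -1.3667
  s[U,W] = ((3.8333)·(-0.1667) + (-0.1667)·(1.8333) + (1.8333)·(-0.1667) + (-2.1667)·(-0.1667) + (-2.1667)·(-2.1667) + (-1.1667)·(0.8333)) / 5 = 2.8333/5 = 0.5667
  s[V,V] = ((-0.8333)·(-0.8333) + (3.1667)·(3.1667) + (-1.8333)·(-1.8333) + (3.1667)·(3.1667) + (-2.8333)·(-2.8333) + (-0.8333)·(-0.8333)) / 5 = 32.8333/5 = 6.5667
  s[V,W] = ((-0.8333)·(-0.1667) + (3.1667)·(1.8333) + (-1.8333)·(-0.1667) + (3.1667)·(-0.1667) + (-2.8333)·(-2.1667) + (-0.8333)·(0.8333)) / 5 = 11.1667/5 = 2.2333
  s[W,W] = ((-0.1667)·(-0.1667) + (1.8333)·(1.8333) + (-0.1667)·(-0.1667) + (-0.1667)·(-0.1667) + (-2.1667)·(-2.1667) + (0.8333)·(0.8333)) / 5 = 8.8333/5 = 1.7667
  Sample standard deviations s_i = √(s[i,i]):
  s(U) = √(5.7667) = 2.4014
  s(V) = √(6.5667) = 2.5626
  s(W) = √(1.7667) = 1.3292

Step 3 — r_{ij} = s_{ij} / (s_i · s_j):
  r[U,U] = 1 (diagonal).
  r[U,V] = -1.3667 / (2.4014 · 2.5626) = -1.3667 / 6.1537 = -0.2221
  r[U,W] = 0.5667 / (2.4014 · 1.3292) = 0.5667 / 3.1918 = 0.1775
  r[V,V] = 1 (diagonal).
  r[V,W] = 2.2333 / (2.5626 · 1.3292) = 2.2333 / 3.406 = 0.6557
  r[W,W] = 1 (diagonal).

R is symmetric with unit diagonal. Assembling:

R = [[1, -0.2221, 0.1775],
 [-0.2221, 1, 0.6557],
 [0.1775, 0.6557, 1]]


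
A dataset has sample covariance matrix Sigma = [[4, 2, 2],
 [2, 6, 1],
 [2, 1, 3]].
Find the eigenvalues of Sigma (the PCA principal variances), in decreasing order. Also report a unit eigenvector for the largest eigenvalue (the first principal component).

Step 1 — characteristic polynomial p(λ) = det(λI - Sigma) = λ³ - tr·λ² + c_1·λ - det, where tr = trace, c_1 = sum of the principal 2×2 minors, det = det(Sigma):
  tr = 4 + 6 + 3 = 13,
  c_1 = (4·6 - (2)²) + (4·3 - (2)²) + (6·3 - (1)²) = 20 + 8 + 17 = 45,
  det = 4·(6·3 - (1)²) - (2)·((2)·3 - (1)·(2)) + (2)·((2)·(1) - 6·(2)) = 4·(17) - (2)·(4) + (2)·(-10) = 40.
  So p(λ) = λ³ - 13λ² + 45λ - 40.
Step 2 — look for an integer root (rational root theorem: any rational root is an integer divisor of 40). Testing λ = 8:
  p(8) = 512 - 832 + 360 - 40 = 0  ✓
  Dividing out (λ - 8): p(λ) = (λ - 8)(λ² - 5λ + 5).
Step 3 — remaining eigenvalues from the quadratic λ² - 5λ + 5 = 0:
  Δ = 5² - 4·5 = 25 - 20 = 5,  λ = (5 ± √5)/2 = (5 ± 2.2361)/2 ≈ 3.618 or 1.382.
  Sorted: λ_1 = 8,  λ_2 = 3.618,  λ_3 = 1.382  (check: sum = 13 = tr ✓).

Step 4 — unit eigenvector for λ_1 = 8: v spans the null space of (Sigma - λ_1 I), whose rows are
  r_1 = (-4, 2, 2),  r_2 = (2, -2, 1),  r_3 = (2, 1, -5).
  v is orthogonal to every row, so take v ∝ r_1 × r_2 = ((2)·(1) - (2)·(-2), (2)·(2) - (-4)·(1), (-4)·(-2) - (2)·(2)) = (6, 8, 4).
  Rescale (divide by 2): u = (3, 4, 2).
  ||u|| = √((3)² + (4)² + (2)²) = √(29) ≈ 5.3852,  v_1 = u/||u|| ≈ (0.5571, 0.7428, 0.3714) (||v_1|| = 1).

λ_1 = 8,  λ_2 = 3.618,  λ_3 = 1.382;  v_1 ≈ (0.5571, 0.7428, 0.3714)


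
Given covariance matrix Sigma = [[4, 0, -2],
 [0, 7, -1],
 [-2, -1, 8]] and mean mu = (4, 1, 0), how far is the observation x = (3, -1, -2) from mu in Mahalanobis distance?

Step 1 — centre the observation: (x - mu) = (-1, -2, -2).

Step 2 — invert Sigma (cofactor / det for 3×3, or solve directly):
  Sigma^{-1} = [[0.2865, 0.0104, 0.0729],
 [0.0104, 0.1458, 0.0208],
 [0.0729, 0.0208, 0.1458]].

Step 3 — form the quadratic (x - mu)^T · Sigma^{-1} · (x - mu):
  Sigma^{-1} · (x - mu) = (-0.4531, -0.3438, -0.4062).
  (x - mu)^T · [Sigma^{-1} · (x - mu)] = (-1)·(-0.4531) + (-2)·(-0.3438) + (-2)·(-0.4062) = 1.9531.

Step 4 — take square root: d = √(1.9531) ≈ 1.3975.

d(x, mu) = √(1.9531) ≈ 1.3975


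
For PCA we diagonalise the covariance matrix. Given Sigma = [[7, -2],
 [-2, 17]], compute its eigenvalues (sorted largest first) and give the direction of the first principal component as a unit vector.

Step 1 — characteristic polynomial of 2×2 Sigma:
  det(Sigma - λI) = λ² - trace · λ + det = 0.
  trace = 7 + 17 = 24, det = 7·17 - (-2)² = 115.
Step 2 — discriminant:
  Δ = trace² - 4·det = 576 - 460 = 116.
Step 3 — eigenvalues:
  λ = (trace ± √Δ)/2 = (24 ± 10.7703)/2,
  λ_1 = 17.3852,  λ_2 = 6.6148.

Step 4 — unit eigenvector for λ_1: solve (Sigma - λ_1 I)v = 0. First row:
  (7 - 17.3852)·v_x + (-2)·v_y = 0, i.e. (-10.3852)·v_x + (-2)·v_y = 0,
  so v ∝ (b, λ_1 - a) = (-2, 10.3852); multiply by -1 so the first entry is positive: u = (2, -10.3852).
  ||u|| = √((2)² + (-10.3852)²) = √(111.8516) ≈ 10.576,
  v_1 = u/||u|| ≈ (0.1891, -0.982) (||v_1|| = 1).

λ_1 = 17.3852,  λ_2 = 6.6148;  v_1 ≈ (0.1891, -0.982)


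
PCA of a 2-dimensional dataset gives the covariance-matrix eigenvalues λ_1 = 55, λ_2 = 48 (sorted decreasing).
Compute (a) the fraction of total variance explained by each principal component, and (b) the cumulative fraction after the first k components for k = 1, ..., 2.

Step 1 — total variance = trace(Sigma) = Σ λ_i = 55 + 48 = 103.

Step 2 — fraction explained by component i = λ_i / Σ λ:
  PC1: 55/103 = 0.534
  PC2: 48/103 = 0.466

Step 3 — cumulative fraction after k components = (λ_1 + ... + λ_k) / Σ λ:
  k = 1: 55/103 = 0.534
  k = 2: (55 + 48)/103 = 103/103 = 1

Summary (fraction, with percent):

explained: PC1 0.534 (53.4%), PC2 0.466 (46.6%);  cumulative: 0.534, 1


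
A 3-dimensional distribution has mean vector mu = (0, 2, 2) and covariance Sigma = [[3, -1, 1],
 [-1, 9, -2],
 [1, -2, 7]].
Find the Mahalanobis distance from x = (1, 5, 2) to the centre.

Step 1 — centre the observation: (x - mu) = (1, 3, 0).

Step 2 — invert Sigma (cofactor / det for 3×3, or solve directly):
  Sigma^{-1} = [[0.3576, 0.0303, -0.0424],
 [0.0303, 0.1212, 0.0303],
 [-0.0424, 0.0303, 0.1576]].

Step 3 — form the quadratic (x - mu)^T · Sigma^{-1} · (x - mu):
  Sigma^{-1} · (x - mu) = (0.4485, 0.3939, 0.0485).
  (x - mu)^T · [Sigma^{-1} · (x - mu)] = (1)·(0.4485) + (3)·(0.3939) + (0)·(0.0485) = 1.6303.

Step 4 — take square root: d = √(1.6303) ≈ 1.2768.

d(x, mu) = √(1.6303) ≈ 1.2768


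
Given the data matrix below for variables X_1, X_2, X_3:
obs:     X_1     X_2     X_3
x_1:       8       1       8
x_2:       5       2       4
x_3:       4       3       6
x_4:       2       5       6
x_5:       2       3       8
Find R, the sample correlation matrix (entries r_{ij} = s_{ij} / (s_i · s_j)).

Step 1 — column means:
  mean(X_1) = (8 + 5 + 4 + 2 + 2) / 5 = 21/5 = 4.2
  mean(X_2) = (1 + 2 + 3 + 5 + 3) / 5 = 14/5 = 2.8
  mean(X_3) = (8 + 4 + 6 + 6 + 8) / 5 = 32/5 = 6.4

Step 2 — sample variances and covariances s[i,j] = (1/(n-1)) · Σ_k (x_{k,i} - mean_i) · (x_{k,j} - mean_j), with n-1 = 4:
  s[X_1,X_1] = ((3.8)·(3.8) + (0.8)·(0.8) + (-0.2)·(-0.2) + (-2.2)·(-2.2) + (-2.2)·(-2.2)) / 4 = 24.8/4 = 6.2
  s[X_1,X_2] = ((3.8)·(-1.8) + (0.8)·(-0.8) + (-0.2)·(0.2) + (-2.2)·(2.2) + (-2.2)·(0.2)) / 4 = -12.8/4 = -3.2
  s[X_1,X_3] = ((3.8)·(1.6) + (0.8)·(-2.4) + (-0.2)·(-0.4) + (-2.2)·(-0.4) + (-2.2)·(1.6)) / 4 = 1.6/4 = 0.4
  s[X_2,X_2] = ((-1.8)·(-1.8) + (-0.8)·(-0.8) + (0.2)·(0.2) + (2.2)·(2.2) + (0.2)·(0.2)) / 4 = 8.8/4 = 2.2
  s[X_2,X_3] = ((-1.8)·(1.6) + (-0.8)·(-2.4) + (0.2)·(-0.4) + (2.2)·(-0.4) + (0.2)·(1.6)) / 4 = -1.6/4 = -0.4
  s[X_3,X_3] = ((1.6)·(1.6) + (-2.4)·(-2.4) + (-0.4)·(-0.4) + (-0.4)·(-0.4) + (1.6)·(1.6)) / 4 = 11.2/4 = 2.8
  Sample standard deviations s_i = √(s[i,i]):
  s(X_1) = √(6.2) = 2.49
  s(X_2) = √(2.2) = 1.4832
  s(X_3) = √(2.8) = 1.6733

Step 3 — r_{ij} = s_{ij} / (s_i · s_j):
  r[X_1,X_1] = 1 (diagonal).
  r[X_1,X_2] = -3.2 / (2.49 · 1.4832) = -3.2 / 3.6932 = -0.8664
  r[X_1,X_3] = 0.4 / (2.49 · 1.6733) = 0.4 / 4.1665 = 0.096
  r[X_2,X_2] = 1 (diagonal).
  r[X_2,X_3] = -0.4 / (1.4832 · 1.6733) = -0.4 / 2.4819 = -0.1612
  r[X_3,X_3] = 1 (diagonal).

R is symmetric with unit diagonal. Assembling:

R = [[1, -0.8664, 0.096],
 [-0.8664, 1, -0.1612],
 [0.096, -0.1612, 1]]


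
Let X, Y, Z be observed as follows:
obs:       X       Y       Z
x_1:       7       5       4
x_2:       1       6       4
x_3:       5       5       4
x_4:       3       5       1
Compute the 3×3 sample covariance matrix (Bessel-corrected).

Step 1 — column means:
  mean(X) = (7 + 1 + 5 + 3) / 4 = 16/4 = 4
  mean(Y) = (5 + 6 + 5 + 5) / 4 = 21/4 = 5.25
  mean(Z) = (4 + 4 + 4 + 1) / 4 = 13/4 = 3.25

Step 2 — sample covariance S[i,j] = (1/(n-1)) · Σ_k (x_{k,i} - mean_i) · (x_{k,j} - mean_j), with n-1 = 3.
  S[X,X] = ((3)·(3) + (-3)·(-3) + (1)·(1) + (-1)·(-1)) / 3 = 20/3 = 6.6667
  S[X,Y] = ((3)·(-0.25) + (-3)·(0.75) + (1)·(-0.25) + (-1)·(-0.25)) / 3 = -3/3 = -1
  S[X,Z] = ((3)·(0.75) + (-3)·(0.75) + (1)·(0.75) + (-1)·(-2.25)) / 3 = 3/3 = 1
  S[Y,Y] = ((-0.25)·(-0.25) + (0.75)·(0.75) + (-0.25)·(-0.25) + (-0.25)·(-0.25)) / 3 = 0.75/3 = 0.25
  S[Y,Z] = ((-0.25)·(0.75) + (0.75)·(0.75) + (-0.25)·(0.75) + (-0.25)·(-2.25)) / 3 = 0.75/3 = 0.25
  S[Z,Z] = ((0.75)·(0.75) + (0.75)·(0.75) + (0.75)·(0.75) + (-2.25)·(-2.25)) / 3 = 6.75/3 = 2.25

S is symmetric (S[j,i] = S[i,j]). Assembling:

S = [[6.6667, -1, 1],
 [-1, 0.25, 0.25],
 [1, 0.25, 2.25]]


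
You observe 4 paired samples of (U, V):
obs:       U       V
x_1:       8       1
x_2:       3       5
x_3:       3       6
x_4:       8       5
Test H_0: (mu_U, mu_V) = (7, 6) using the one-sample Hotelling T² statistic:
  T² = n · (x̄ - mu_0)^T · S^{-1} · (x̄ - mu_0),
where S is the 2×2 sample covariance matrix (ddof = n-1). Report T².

Step 1 — sample mean vector:
  mean(U) = (8 + 3 + 3 + 8) / 4 = 22/4 = 5.5
  mean(V) = (1 + 5 + 6 + 5) / 4 = 17/4 = 4.25
  x̄ = (5.5, 4.25),  deviation x̄ - mu_0 = (5.5, 4.25) - (7, 6) = (-1.5, -1.75).

Step 2 — sample covariance matrix, S[i,j] = (1/(n-1)) · Σ_k (x_{k,i} - mean_i) · (x_{k,j} - mean_j), divisor n-1 = 3:
  S[U,U] = ((2.5)·(2.5) + (-2.5)·(-2.5) + (-2.5)·(-2.5) + (2.5)·(2.5)) / 3 = 25/3 = 8.3333
  S[U,V] = ((2.5)·(-3.25) + (-2.5)·(0.75) + (-2.5)·(1.75) + (2.5)·(0.75)) / 3 = -12.5/3 = -4.1667
  S[V,V] = ((-3.25)·(-3.25) + (0.75)·(0.75) + (1.75)·(1.75) + (0.75)·(0.75)) / 3 = 14.75/3 = 4.9167
  S = [[8.3333, -4.1667],
 [-4.1667, 4.9167]].

Step 3 — invert S. det(S) = 8.3333·4.9167 - (-4.1667)² = 23.6111.
  S^{-1} = (1/det) · [[d, -b], [-b, a]] = [[0.2082, 0.1765],
 [0.1765, 0.3529]].

Step 4 — quadratic form (x̄ - mu_0)^T · S^{-1} · (x̄ - mu_0):
  S^{-1} · (x̄ - mu_0) = (-0.6212, -0.8824),
  (x̄ - mu_0)^T · [...] = (-1.5)·(-0.6212) + (-1.75)·(-0.8824) = 2.4759.

Step 5 — scale by n: T² = 4 · 2.4759 = 9.9035.

T² ≈ 9.9035


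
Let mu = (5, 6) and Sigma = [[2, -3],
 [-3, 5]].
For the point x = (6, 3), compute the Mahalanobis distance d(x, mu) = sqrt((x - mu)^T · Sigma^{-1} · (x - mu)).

Step 1 — centre the observation: (x - mu) = (1, -3).

Step 2 — invert Sigma. det(Sigma) = 2·5 - (-3)² = 1.
  Sigma^{-1} = (1/det) · [[d, -b], [-b, a]] = [[5, 3],
 [3, 2]].

Step 3 — form the quadratic (x - mu)^T · Sigma^{-1} · (x - mu):
  Sigma^{-1} · (x - mu) = (-4, -3).
  (x - mu)^T · [Sigma^{-1} · (x - mu)] = (1)·(-4) + (-3)·(-3) = 5.

Step 4 — take square root: d = √(5) ≈ 2.2361.

d(x, mu) = √(5) ≈ 2.2361


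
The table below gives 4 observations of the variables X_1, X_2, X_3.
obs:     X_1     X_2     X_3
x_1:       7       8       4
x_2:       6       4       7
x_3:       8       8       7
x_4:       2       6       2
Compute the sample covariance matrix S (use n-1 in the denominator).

Step 1 — column means:
  mean(X_1) = (7 + 6 + 8 + 2) / 4 = 23/4 = 5.75
  mean(X_2) = (8 + 4 + 8 + 6) / 4 = 26/4 = 6.5
  mean(X_3) = (4 + 7 + 7 + 2) / 4 = 20/4 = 5

Step 2 — sample covariance S[i,j] = (1/(n-1)) · Σ_k (x_{k,i} - mean_i) · (x_{k,j} - mean_j), with n-1 = 3.
  S[X_1,X_1] = ((1.25)·(1.25) + (0.25)·(0.25) + (2.25)·(2.25) + (-3.75)·(-3.75)) / 3 = 20.75/3 = 6.9167
  S[X_1,X_2] = ((1.25)·(1.5) + (0.25)·(-2.5) + (2.25)·(1.5) + (-3.75)·(-0.5)) / 3 = 6.5/3 = 2.1667
  S[X_1,X_3] = ((1.25)·(-1) + (0.25)·(2) + (2.25)·(2) + (-3.75)·(-3)) / 3 = 15/3 = 5
  S[X_2,X_2] = ((1.5)·(1.5) + (-2.5)·(-2.5) + (1.5)·(1.5) + (-0.5)·(-0.5)) / 3 = 11/3 = 3.6667
  S[X_2,X_3] = ((1.5)·(-1) + (-2.5)·(2) + (1.5)·(2) + (-0.5)·(-3)) / 3 = -2/3 = -0.6667
  S[X_3,X_3] = ((-1)·(-1) + (2)·(2) + (2)·(2) + (-3)·(-3)) / 3 = 18/3 = 6

S is symmetric (S[j,i] = S[i,j]). Assembling:

S = [[6.9167, 2.1667, 5],
 [2.1667, 3.6667, -0.6667],
 [5, -0.6667, 6]]


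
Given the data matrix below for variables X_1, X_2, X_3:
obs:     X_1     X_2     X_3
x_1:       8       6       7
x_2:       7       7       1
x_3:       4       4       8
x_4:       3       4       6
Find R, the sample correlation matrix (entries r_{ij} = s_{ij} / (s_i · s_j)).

Step 1 — column means:
  mean(X_1) = (8 + 7 + 4 + 3) / 4 = 22/4 = 5.5
  mean(X_2) = (6 + 7 + 4 + 4) / 4 = 21/4 = 5.25
  mean(X_3) = (7 + 1 + 8 + 6) / 4 = 22/4 = 5.5

Step 2 — sample variances and covariances s[i,j] = (1/(n-1)) · Σ_k (x_{k,i} - mean_i) · (x_{k,j} - mean_j), with n-1 = 3:
  s[X_1,X_1] = ((2.5)·(2.5) + (1.5)·(1.5) + (-1.5)·(-1.5) + (-2.5)·(-2.5)) / 3 = 17/3 = 5.6667
  s[X_1,X_2] = ((2.5)·(0.75) + (1.5)·(1.75) + (-1.5)·(-1.25) + (-2.5)·(-1.25)) / 3 = 9.5/3 = 3.1667
  s[X_1,X_3] = ((2.5)·(1.5) + (1.5)·(-4.5) + (-1.5)·(2.5) + (-2.5)·(0.5)) / 3 = -8/3 = -2.6667
  s[X_2,X_2] = ((0.75)·(0.75) + (1.75)·(1.75) + (-1.25)·(-1.25) + (-1.25)·(-1.25)) / 3 = 6.75/3 = 2.25
  s[X_2,X_3] = ((0.75)·(1.5) + (1.75)·(-4.5) + (-1.25)·(2.5) + (-1.25)·(0.5)) / 3 = -10.5/3 = -3.5
  s[X_3,X_3] = ((1.5)·(1.5) + (-4.5)·(-4.5) + (2.5)·(2.5) + (0.5)·(0.5)) / 3 = 29/3 = 9.6667
  Sample standard deviations s_i = √(s[i,i]):
  s(X_1) = √(5.6667) = 2.3805
  s(X_2) = √(2.25) = 1.5
  s(X_3) = √(9.6667) = 3.1091

Step 3 — r_{ij} = s_{ij} / (s_i · s_j):
  r[X_1,X_1] = 1 (diagonal).
  r[X_1,X_2] = 3.1667 / (2.3805 · 1.5) = 3.1667 / 3.5707 = 0.8868
  r[X_1,X_3] = -2.6667 / (2.3805 · 3.1091) = -2.6667 / 7.4012 = -0.3603
  r[X_2,X_2] = 1 (diagonal).
  r[X_2,X_3] = -3.5 / (1.5 · 3.1091) = -3.5 / 4.6637 = -0.7505
  r[X_3,X_3] = 1 (diagonal).

R is symmetric with unit diagonal. Assembling:

R = [[1, 0.8868, -0.3603],
 [0.8868, 1, -0.7505],
 [-0.3603, -0.7505, 1]]
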